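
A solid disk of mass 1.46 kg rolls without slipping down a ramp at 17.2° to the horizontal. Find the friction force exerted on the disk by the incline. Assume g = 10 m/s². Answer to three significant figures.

f ≈ 1.44 N

Here I = (1/2)MR², so the shape factor k = I/(MR²) = 0.5.
Translational: Mg sinθ − f = Ma. Rotational about the CM: fR = Iα = kMRa, so f = kMa.
Combining, a = g sinθ/(1+k) and f = kMa = kMg sinθ/(1+k).
f = 0.5 × 1.46 × 10 × sin17.2° / 1.5 ≈ 1.44 N.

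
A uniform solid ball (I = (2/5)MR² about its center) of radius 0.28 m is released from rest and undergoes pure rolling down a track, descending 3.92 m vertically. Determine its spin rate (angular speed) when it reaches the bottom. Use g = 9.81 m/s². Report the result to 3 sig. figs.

With I = (2/5)MR², the ratio k = I/(MR²) is 0.4.
Rolling without slipping gives ω = v/R, so the total kinetic energy is ½Mv² + ½Iω² = ½(1+k)Mv² = (7/10)Mv².
Energy conservation Mgh = ½(1+k)Mv² gives v = √(2gh/(1+k)) = √(2 × 9.81 × 3.92 / 1.4) = 7.412 m/s.
Then ω = v/R = 7.412 / 0.28 ≈ 26.5 rad/s.

ω ≈ 26.5 rad/s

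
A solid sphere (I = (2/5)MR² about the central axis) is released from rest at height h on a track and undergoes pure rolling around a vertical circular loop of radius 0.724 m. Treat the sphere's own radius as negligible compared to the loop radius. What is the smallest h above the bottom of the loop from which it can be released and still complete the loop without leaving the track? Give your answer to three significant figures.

With I = (2/5)MR², the ratio k = I/(MR²) is 0.4.
At the top of the loop, the minimum-contact condition is Mg = Mv_top²/r, so v_top² = gr.
With ω = v/R, the kinetic energy at speed v is ½(1+k)Mv² = (7/10)Mv².
Energy conservation from release (height h) to the top (height 2r): Mgh = Mg(2r) + (7/10)M·gr.
Thus h_min = 2r + (1+k)r/2 = r(2 + 1.4/2) = 0.724 × 2.7 ≈ 1.95 m.

h_min ≈ 1.95 m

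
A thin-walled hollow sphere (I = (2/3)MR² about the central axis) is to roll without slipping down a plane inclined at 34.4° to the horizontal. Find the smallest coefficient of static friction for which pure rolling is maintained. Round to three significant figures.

The moment of inertia is (2/3)MR², giving k ≡ I/(MR²) = 2/3.
Newton's second law down the slope: Mg sinθ − f = Ma. The torque equation fR = Iα (with α = a/R) gives f = kMa.
These give a = g sinθ/(1+k) and the required friction f = kMg sinθ/(1+k).
The normal force is N = Mg cosθ, so μ_min = f/N = k tanθ/(1+k).
μ_min = (2/3) × tan34.4° / 1.667 ≈ 0.274.

μ_min ≈ 0.274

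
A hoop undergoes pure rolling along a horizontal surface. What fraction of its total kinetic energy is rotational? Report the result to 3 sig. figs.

With I = MR², the ratio k = I/(MR²) is 1.
With ω = v/R, KE_trans = ½Mv² and KE_rot = ½Iω² = ½kMv², so KE_total = ½(1+k)Mv².
The rotational fraction is therefore k/(1+k) = 1/2 ≈ 0.500.

fraction ≈ 0.500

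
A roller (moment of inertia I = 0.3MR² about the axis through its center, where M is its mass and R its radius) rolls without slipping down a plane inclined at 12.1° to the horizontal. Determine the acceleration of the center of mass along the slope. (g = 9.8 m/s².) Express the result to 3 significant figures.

a ≈ 1.58 m/s²

The moment of inertia is 0.3MR², giving k ≡ I/(MR²) = 0.3.
Newton's second law down the slope: Mg sinθ − f = Ma. The torque equation fR = Iα (with α = a/R) gives f = kMa.
Eliminating f: Mg sinθ = (1+k)Ma, so a = g sinθ/(1+k) = 9.8 × sin12.1° / 1.3 ≈ 1.58 m/s².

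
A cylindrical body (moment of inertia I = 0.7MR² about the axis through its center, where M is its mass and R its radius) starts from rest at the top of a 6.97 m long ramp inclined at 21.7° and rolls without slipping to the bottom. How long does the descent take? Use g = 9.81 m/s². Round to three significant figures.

t ≈ 2.56 s

With I = 0.7MR², the ratio k = I/(MR²) is 0.7.
Newton's second law down the slope: Mg sinθ − f = Ma. The torque equation fR = Iα (with α = a/R) gives f = kMa.
Hence a = g sinθ/(1+k) = 9.81×sin21.7°/1.7 = 2.134 m/s².
Starting from rest, L = ½at², so t = √(2L/a) = √(2×6.97/2.134) ≈ 2.56 s.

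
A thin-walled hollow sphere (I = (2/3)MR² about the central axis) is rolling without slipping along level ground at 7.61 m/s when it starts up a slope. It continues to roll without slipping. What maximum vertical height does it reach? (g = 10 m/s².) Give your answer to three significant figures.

h ≈ 4.83 m

The moment of inertia is (2/3)MR², giving k ≡ I/(MR²) = 2/3.
Rolling without slipping gives ω = v/R, so the total kinetic energy is ½Mv² + ½Iω² = ½(1+k)Mv² = (5/6)Mv².
All of this converts to potential energy at the highest point: (5/6)Mv₀² = Mgh.
Thus h = (1+k)v₀²/(2g) = 1.667 × 7.61² / (2 × 10) ≈ 4.83 m.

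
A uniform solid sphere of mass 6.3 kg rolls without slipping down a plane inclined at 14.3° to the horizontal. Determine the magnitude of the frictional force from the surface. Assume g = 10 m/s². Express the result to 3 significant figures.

f ≈ 4.45 N

For this body I = (2/5)MR², i.e. k = I/(MR²) = 0.4.
Newton's second law down the slope: Mg sinθ − f = Ma. The torque equation fR = Iα (with α = a/R) gives f = kMa.
Combining, a = g sinθ/(1+k) and f = kMa = kMg sinθ/(1+k).
f = 0.4 × 6.3 × 10 × sin14.3° / 1.4 ≈ 4.45 N.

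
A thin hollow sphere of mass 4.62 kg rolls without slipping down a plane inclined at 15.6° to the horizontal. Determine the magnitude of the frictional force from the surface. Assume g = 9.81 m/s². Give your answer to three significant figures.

The moment of inertia is (2/3)MR², giving k ≡ I/(MR²) = 2/3.
Translational: Mg sinθ − f = Ma. Rotational about the CM: fR = Iα = kMRa, so f = kMa.
Combining, a = g sinθ/(1+k) and f = kMa = kMg sinθ/(1+k).
f = (2/3) × 4.62 × 9.81 × sin15.6° / 1.667 ≈ 4.88 N.

f ≈ 4.88 N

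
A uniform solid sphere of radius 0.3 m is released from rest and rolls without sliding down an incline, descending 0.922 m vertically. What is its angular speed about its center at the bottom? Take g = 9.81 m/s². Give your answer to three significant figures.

ω ≈ 12.0 rad/s

Here I = (2/5)MR², so the shape factor k = I/(MR²) = 0.4.
Since it rolls without slipping, ω = v/R and KE = ½Mv² + ½Iω² = ½(1+k)Mv² = (7/10)Mv².
Energy conservation Mgh = ½(1+k)Mv² gives v = √(2gh/(1+k)) = √(2 × 9.81 × 0.922 / 1.4) = 3.595 m/s.
The angular speed follows from ω = v/R = 3.595/0.3 ≈ 12.0 rad/s.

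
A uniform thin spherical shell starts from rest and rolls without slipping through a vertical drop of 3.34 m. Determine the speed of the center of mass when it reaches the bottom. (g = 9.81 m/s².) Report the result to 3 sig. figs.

With I = (2/3)MR², the ratio k = I/(MR²) is 2/3.
The rolling condition ω = v/R makes the rotational term ½I(v/R)² = ½kMv², so KE_total = ½(1+k)Mv² = (5/6)Mv².
Setting Mgh = (5/6)Mv² gives v = √(2gh/(1+k)) = √(2·9.81·3.34/1.667) ≈ 6.27 m/s.

v ≈ 6.27 m/s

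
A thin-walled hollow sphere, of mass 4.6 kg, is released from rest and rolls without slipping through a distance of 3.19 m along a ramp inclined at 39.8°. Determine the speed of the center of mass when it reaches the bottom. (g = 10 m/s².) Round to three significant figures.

With I = (2/3)MR², the ratio k = I/(MR²) is 2/3.
Pure rolling means v = ωR; then KE = ½Mv² + ½I(v/R)² = ½(1+k)Mv² = (5/6)Mv².
The vertical drop is h = L sinθ = 3.19 × sin39.8° = 2.042 m.
Energy conservation: Mgh = (5/6)Mv², so v = √(2gh/(1+k)) = √(2 × 10 × 2.042 / 1.667) ≈ 4.95 m/s.

v ≈ 4.95 m/s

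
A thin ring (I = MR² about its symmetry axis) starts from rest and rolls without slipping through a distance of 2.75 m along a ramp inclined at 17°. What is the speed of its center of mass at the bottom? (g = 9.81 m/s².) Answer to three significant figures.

v ≈ 2.81 m/s

The moment of inertia is MR², giving k ≡ I/(MR²) = 1.
The rolling condition ω = v/R makes the rotational term ½I(v/R)² = ½kMv², so KE_total = ½(1+k)Mv² = Mv².
The vertical drop is h = L sinθ = 2.75 × sin17° = 0.804 m.
Setting Mgh = Mv² gives v = √(2gh/(1+k)) = √(2·9.81·0.804/2) ≈ 2.81 m/s.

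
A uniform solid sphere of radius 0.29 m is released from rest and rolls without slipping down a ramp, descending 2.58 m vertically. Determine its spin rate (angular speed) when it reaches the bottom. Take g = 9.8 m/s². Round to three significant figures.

ω ≈ 20.7 rad/s

The moment of inertia is (2/5)MR², giving k ≡ I/(MR²) = 0.4.
Pure rolling means v = ωR; then KE = ½Mv² + ½I(v/R)² = ½(1+k)Mv² = (7/10)Mv².
Energy conservation Mgh = ½(1+k)Mv² gives v = √(2gh/(1+k)) = √(2 × 9.8 × 2.58 / 1.4) = 6.01 m/s.
Then ω = v/R = 6.01 / 0.29 ≈ 20.7 rad/s.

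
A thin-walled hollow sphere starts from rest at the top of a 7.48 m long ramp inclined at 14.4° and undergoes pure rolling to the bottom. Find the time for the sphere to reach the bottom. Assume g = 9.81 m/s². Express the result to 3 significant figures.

For this body I = (2/3)MR², i.e. k = I/(MR²) = 2/3.
Newton's second law down the slope: Mg sinθ − f = Ma. The torque equation fR = Iα (with α = a/R) gives f = kMa.
Hence a = g sinθ/(1+k) = 9.81×sin14.4°/1.667 = 1.464 m/s².
Starting from rest, L = ½at², so t = √(2L/a) = √(2×7.48/1.464) ≈ 3.20 s.

t ≈ 3.20 s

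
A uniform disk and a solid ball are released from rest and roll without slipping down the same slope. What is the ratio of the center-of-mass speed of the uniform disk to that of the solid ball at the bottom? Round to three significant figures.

v_ratio ≈ 0.966

Each satisfies Mgh = ½(1+k)Mv² with k = I/(MR²), so v ∝ 1/√(1+k).
For the uniform disk k = 0.5; for the solid ball k = 0.4.
v₁/v₂ = √((1+k₂)/(1+k₁)) = √(1.4/1.5) ≈ 0.966.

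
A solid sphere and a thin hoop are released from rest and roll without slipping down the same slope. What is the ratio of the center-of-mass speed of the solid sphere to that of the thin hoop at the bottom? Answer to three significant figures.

Each satisfies Mgh = ½(1+k)Mv² with k = I/(MR²), so v ∝ 1/√(1+k).
For the solid sphere k = 0.4; for the thin hoop k = 1.
v₁/v₂ = √((1+k₂)/(1+k₁)) = √(2/1.4) ≈ 1.20.

v_ratio ≈ 1.20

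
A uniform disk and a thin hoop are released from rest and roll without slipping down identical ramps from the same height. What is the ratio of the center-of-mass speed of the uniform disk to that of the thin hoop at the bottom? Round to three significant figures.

v_ratio ≈ 1.15

Each satisfies Mgh = ½(1+k)Mv² with k = I/(MR²), so v ∝ 1/√(1+k).
For the uniform disk k = 0.5; for the thin hoop k = 1.
v₁/v₂ = √((1+k₂)/(1+k₁)) = √(2/1.5) ≈ 1.15.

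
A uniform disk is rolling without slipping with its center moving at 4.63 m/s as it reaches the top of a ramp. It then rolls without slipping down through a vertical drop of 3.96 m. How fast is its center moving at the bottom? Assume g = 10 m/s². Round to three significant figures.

The moment of inertia is (1/2)MR², giving k ≡ I/(MR²) = 0.5.
Since it rolls without slipping, ω = v/R and KE = ½Mv² + ½Iω² = ½(1+k)Mv² = (3/4)Mv².
Energy conservation: (3/4)Mv₀² + Mgh = (3/4)Mv², so v² = v₀² + 2gh/(1+k).
v = √(4.63² + 2×10×3.96/1.5) = √74.24 ≈ 8.62 m/s.

v ≈ 8.62 m/s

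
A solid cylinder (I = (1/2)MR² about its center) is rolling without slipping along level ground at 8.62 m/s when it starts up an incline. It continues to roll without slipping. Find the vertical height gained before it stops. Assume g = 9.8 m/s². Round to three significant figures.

Here I = (1/2)MR², so the shape factor k = I/(MR²) = 0.5.
Since it rolls without slipping, ω = v/R and KE = ½Mv² + ½Iω² = ½(1+k)Mv² = (3/4)Mv².
At the top the kinetic energy is zero, so (3/4)Mv₀² = Mgh.
Thus h = (1+k)v₀²/(2g) = 1.5 × 8.62² / (2 × 9.8) ≈ 5.69 m.

h ≈ 5.69 m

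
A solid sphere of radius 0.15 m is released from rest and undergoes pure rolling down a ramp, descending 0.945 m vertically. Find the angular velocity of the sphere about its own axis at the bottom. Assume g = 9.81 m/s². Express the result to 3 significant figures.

For this body I = (2/5)MR², i.e. k = I/(MR²) = 0.4.
The rolling condition ω = v/R makes the rotational term ½I(v/R)² = ½kMv², so KE_total = ½(1+k)Mv² = (7/10)Mv².
Energy conservation Mgh = ½(1+k)Mv² gives v = √(2gh/(1+k)) = √(2 × 9.81 × 0.945 / 1.4) = 3.639 m/s.
The angular speed follows from ω = v/R = 3.639/0.15 ≈ 24.3 rad/s.

ω ≈ 24.3 rad/s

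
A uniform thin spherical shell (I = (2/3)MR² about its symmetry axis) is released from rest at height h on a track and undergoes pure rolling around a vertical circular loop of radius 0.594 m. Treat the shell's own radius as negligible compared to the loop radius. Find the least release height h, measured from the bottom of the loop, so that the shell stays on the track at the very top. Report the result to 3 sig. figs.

h_min ≈ 1.68 m

With I = (2/3)MR², the ratio k = I/(MR²) is 2/3.
At the top, contact is just lost when gravity alone supplies the centripetal force: Mg = Mv_top²/r, i.e. v_top² = gr.
With ω = v/R, the kinetic energy at speed v is ½(1+k)Mv² = (5/6)Mv².
Energy conservation from release (height h) to the top (height 2r): Mgh = Mg(2r) + (5/6)M·gr.
Thus h_min = 2r + (1+k)r/2 = r(2 + 1.667/2) = 0.594 × 2.833 ≈ 1.68 m.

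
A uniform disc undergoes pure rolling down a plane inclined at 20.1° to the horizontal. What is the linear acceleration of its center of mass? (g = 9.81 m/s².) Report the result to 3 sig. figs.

a ≈ 2.25 m/s²

For this body I = (1/2)MR², i.e. k = I/(MR²) = 0.5.
Translational: Mg sinθ − f = Ma. Rotational about the CM: fR = Iα = kMRa, so f = kMa.
Eliminating f: Mg sinθ = (1+k)Ma, so a = g sinθ/(1+k) = 9.81 × sin20.1° / 1.5 ≈ 2.25 m/s².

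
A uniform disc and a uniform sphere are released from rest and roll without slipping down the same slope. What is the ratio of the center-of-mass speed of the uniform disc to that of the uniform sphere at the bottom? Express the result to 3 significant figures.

Each satisfies Mgh = ½(1+k)Mv² with k = I/(MR²), so v ∝ 1/√(1+k).
For the uniform disc k = 0.5; for the uniform sphere k = 0.4.
v₁/v₂ = √((1+k₂)/(1+k₁)) = √(1.4/1.5) ≈ 0.966.

v_ratio ≈ 0.966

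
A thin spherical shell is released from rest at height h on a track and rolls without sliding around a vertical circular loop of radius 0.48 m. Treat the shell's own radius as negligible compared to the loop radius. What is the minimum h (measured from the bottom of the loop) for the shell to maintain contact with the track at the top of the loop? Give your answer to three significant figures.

h_min ≈ 1.36 m

Here I = (2/3)MR², so the shape factor k = I/(MR²) = 2/3.
At the top, contact is just lost when gravity alone supplies the centripetal force: Mg = Mv_top²/r, i.e. v_top² = gr.
With ω = v/R, the kinetic energy at speed v is ½(1+k)Mv² = (5/6)Mv².
Energy conservation from release (height h) to the top (height 2r): Mgh = Mg(2r) + (5/6)M·gr.
Thus h_min = 2r + (1+k)r/2 = r(2 + 1.667/2) = 0.48 × 2.833 ≈ 1.36 m.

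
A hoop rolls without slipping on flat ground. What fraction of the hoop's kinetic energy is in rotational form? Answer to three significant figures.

fraction ≈ 0.500

The moment of inertia is MR², giving k ≡ I/(MR²) = 1.
With ω = v/R, KE_trans = ½Mv² and KE_rot = ½Iω² = ½kMv², so KE_total = ½(1+k)Mv².
The rotational fraction is therefore k/(1+k) = 1/2 ≈ 0.500.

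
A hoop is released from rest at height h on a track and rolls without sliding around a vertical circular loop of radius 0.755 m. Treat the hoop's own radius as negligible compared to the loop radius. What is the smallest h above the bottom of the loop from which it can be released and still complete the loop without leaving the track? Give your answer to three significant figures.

Here I = MR², so the shape factor k = I/(MR²) = 1.
At the top of the loop, the minimum-contact condition is Mg = Mv_top²/r, so v_top² = gr.
With ω = v/R, the kinetic energy at speed v is ½(1+k)Mv² = Mv².
Energy conservation from release (height h) to the top (height 2r): Mgh = Mg(2r) + M·gr.
Thus h_min = 2r + (1+k)r/2 = r(2 + 2/2) = 0.755 × 3 ≈ 2.27 m.

h_min ≈ 2.27 m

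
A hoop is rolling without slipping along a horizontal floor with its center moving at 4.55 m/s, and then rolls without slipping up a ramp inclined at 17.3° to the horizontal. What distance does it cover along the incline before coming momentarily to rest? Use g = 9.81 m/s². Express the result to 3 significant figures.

For this body I = MR², i.e. k = I/(MR²) = 1.
The rolling condition ω = v/R makes the rotational term ½I(v/R)² = ½kMv², so KE_total = ½(1+k)Mv² = Mv².
Setting this equal to Mgh gives the vertical rise h = (1+k)v₀²/(2g) = 2×4.55²/(2×9.81) = 2.11 m.
The distance along the slope is d = h/sinθ = 2.11/sin17.3° ≈ 7.10 m.

d ≈ 7.10 m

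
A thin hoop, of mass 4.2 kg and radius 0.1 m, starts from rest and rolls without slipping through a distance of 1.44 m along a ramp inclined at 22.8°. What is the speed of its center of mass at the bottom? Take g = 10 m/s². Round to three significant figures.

For this body I = MR², i.e. k = I/(MR²) = 1.
Since it rolls without slipping, ω = v/R and KE = ½Mv² + ½Iω² = ½(1+k)Mv² = Mv².
The vertical drop is h = L sinθ = 1.44 × sin22.8° = 0.558 m.
Setting Mgh = Mv² gives v = √(2gh/(1+k)) = √(2·10·0.558/2) ≈ 2.36 m/s.

v ≈ 2.36 m/s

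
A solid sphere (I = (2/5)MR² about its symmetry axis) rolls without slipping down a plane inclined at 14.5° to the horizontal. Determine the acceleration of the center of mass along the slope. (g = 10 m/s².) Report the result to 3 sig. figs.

With I = (2/5)MR², the ratio k = I/(MR²) is 0.4.
Along the incline Mg sinθ − f = Ma, and torque about the center fR = Iα = kMR²(a/R) gives f = kMa.
Eliminating f: Mg sinθ = (1+k)Ma, so a = g sinθ/(1+k) = 10 × sin14.5° / 1.4 ≈ 1.79 m/s².

a ≈ 1.79 m/s²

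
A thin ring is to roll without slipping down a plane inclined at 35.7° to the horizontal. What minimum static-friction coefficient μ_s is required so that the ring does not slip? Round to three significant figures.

μ_min ≈ 0.359

The moment of inertia is MR², giving k ≡ I/(MR²) = 1.
Translational: Mg sinθ − f = Ma. Rotational about the CM: fR = Iα = kMRa, so f = kMa.
These give a = g sinθ/(1+k) and the required friction f = kMg sinθ/(1+k).
The normal force is N = Mg cosθ, so μ_min = f/N = k tanθ/(1+k).
μ_min = 1 × tan35.7° / 2 ≈ 0.359.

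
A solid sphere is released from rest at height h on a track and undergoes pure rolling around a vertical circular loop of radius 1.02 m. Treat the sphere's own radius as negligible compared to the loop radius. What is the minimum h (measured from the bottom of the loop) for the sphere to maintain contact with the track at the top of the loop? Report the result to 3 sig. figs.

h_min ≈ 2.75 m

For this body I = (2/5)MR², i.e. k = I/(MR²) = 0.4.
At the top, contact is just lost when gravity alone supplies the centripetal force: Mg = Mv_top²/r, i.e. v_top² = gr.
With ω = v/R, the kinetic energy at speed v is ½(1+k)Mv² = (7/10)Mv².
Energy conservation from release (height h) to the top (height 2r): Mgh = Mg(2r) + (7/10)M·gr.
Thus h_min = 2r + (1+k)r/2 = r(2 + 1.4/2) = 1.02 × 2.7 ≈ 2.75 m.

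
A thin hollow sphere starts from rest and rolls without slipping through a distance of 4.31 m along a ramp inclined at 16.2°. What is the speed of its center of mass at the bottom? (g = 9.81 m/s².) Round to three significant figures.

The moment of inertia is (2/3)MR², giving k ≡ I/(MR²) = 2/3.
Since it rolls without slipping, ω = v/R and KE = ½Mv² + ½Iω² = ½(1+k)Mv² = (5/6)Mv².
The vertical drop is h = L sinθ = 4.31 × sin16.2° = 1.202 m.
Energy conservation: Mgh = (5/6)Mv², so v = √(2gh/(1+k)) = √(2 × 9.81 × 1.202 / 1.667) ≈ 3.76 m/s.

v ≈ 3.76 m/s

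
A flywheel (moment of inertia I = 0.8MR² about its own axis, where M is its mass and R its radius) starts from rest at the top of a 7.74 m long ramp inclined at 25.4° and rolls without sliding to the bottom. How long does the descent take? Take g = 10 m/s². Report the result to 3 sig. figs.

t ≈ 2.55 s

With I = 0.8MR², the ratio k = I/(MR²) is 0.8.
Along the incline Mg sinθ − f = Ma, and torque about the center fR = Iα = kMR²(a/R) gives f = kMa.
Hence a = g sinθ/(1+k) = 10×sin25.4°/1.8 = 2.383 m/s².
With constant a from rest, t = √(2L/a) = √(2·7.74/2.383) ≈ 2.55 s.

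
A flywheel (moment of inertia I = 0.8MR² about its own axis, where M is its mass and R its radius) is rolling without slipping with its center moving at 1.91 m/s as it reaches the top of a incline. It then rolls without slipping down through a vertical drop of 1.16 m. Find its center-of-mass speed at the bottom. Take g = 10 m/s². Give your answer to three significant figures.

The moment of inertia is 0.8MR², giving k ≡ I/(MR²) = 0.8.
Since it rolls without slipping, ω = v/R and KE = ½Mv² + ½Iω² = ½(1+k)Mv² = (9/10)Mv².
Energy conservation: (9/10)Mv₀² + Mgh = (9/10)Mv², so v² = v₀² + 2gh/(1+k).
v = √(1.91² + 2×10×1.16/1.8) = √16.54 ≈ 4.07 m/s.

v ≈ 4.07 m/s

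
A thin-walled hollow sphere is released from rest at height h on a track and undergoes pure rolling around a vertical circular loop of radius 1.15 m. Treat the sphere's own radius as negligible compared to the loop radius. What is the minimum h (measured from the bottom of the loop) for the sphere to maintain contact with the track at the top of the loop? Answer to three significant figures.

With I = (2/3)MR², the ratio k = I/(MR²) is 2/3.
At the top of the loop, the minimum-contact condition is Mg = Mv_top²/r, so v_top² = gr.
With ω = v/R, the kinetic energy at speed v is ½(1+k)Mv² = (5/6)Mv².
Energy conservation from release (height h) to the top (height 2r): Mgh = Mg(2r) + (5/6)M·gr.
Thus h_min = 2r + (1+k)r/2 = r(2 + 1.667/2) = 1.15 × 2.833 ≈ 3.26 m.

h_min ≈ 3.26 m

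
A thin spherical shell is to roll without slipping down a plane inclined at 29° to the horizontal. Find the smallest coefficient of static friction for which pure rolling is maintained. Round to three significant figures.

For this body I = (2/3)MR², i.e. k = I/(MR²) = 2/3.
Translational: Mg sinθ − f = Ma. Rotational about the CM: fR = Iα = kMRa, so f = kMa.
These give a = g sinθ/(1+k) and the required friction f = kMg sinθ/(1+k).
The normal force is N = Mg cosθ, so μ_min = f/N = k tanθ/(1+k).
μ_min = (2/3) × tan29° / 1.667 ≈ 0.222.

μ_min ≈ 0.222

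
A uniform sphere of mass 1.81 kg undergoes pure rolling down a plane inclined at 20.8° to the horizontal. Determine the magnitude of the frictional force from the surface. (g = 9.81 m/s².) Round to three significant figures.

With I = (2/5)MR², the ratio k = I/(MR²) is 0.4.
Translational: Mg sinθ − f = Ma. Rotational about the CM: fR = Iα = kMRa, so f = kMa.
Combining, a = g sinθ/(1+k) and f = kMa = kMg sinθ/(1+k).
f = 0.4 × 1.81 × 9.81 × sin20.8° / 1.4 ≈ 1.80 N.

f ≈ 1.80 N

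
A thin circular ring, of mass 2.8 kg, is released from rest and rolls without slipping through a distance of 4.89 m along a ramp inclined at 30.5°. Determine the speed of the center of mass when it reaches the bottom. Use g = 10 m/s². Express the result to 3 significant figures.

Here I = MR², so the shape factor k = I/(MR²) = 1.
Rolling without slipping gives ω = v/R, so the total kinetic energy is ½Mv² + ½Iω² = ½(1+k)Mv² = Mv².
The vertical drop is h = L sinθ = 4.89 × sin30.5° = 2.482 m.
Energy conservation: Mgh = Mv², so v = √(2gh/(1+k)) = √(2 × 10 × 2.482 / 2) ≈ 4.98 m/s.

v ≈ 4.98 m/s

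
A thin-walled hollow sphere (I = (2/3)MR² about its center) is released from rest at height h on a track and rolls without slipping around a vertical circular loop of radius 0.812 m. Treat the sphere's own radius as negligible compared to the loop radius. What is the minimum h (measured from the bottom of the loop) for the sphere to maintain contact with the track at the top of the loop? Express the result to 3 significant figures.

h_min ≈ 2.30 m

For this body I = (2/3)MR², i.e. k = I/(MR²) = 2/3.
At the top, contact is just lost when gravity alone supplies the centripetal force: Mg = Mv_top²/r, i.e. v_top² = gr.
With ω = v/R, the kinetic energy at speed v is ½(1+k)Mv² = (5/6)Mv².
Energy conservation from release (height h) to the top (height 2r): Mgh = Mg(2r) + (5/6)M·gr.
Thus h_min = 2r + (1+k)r/2 = r(2 + 1.667/2) = 0.812 × 2.833 ≈ 2.30 m.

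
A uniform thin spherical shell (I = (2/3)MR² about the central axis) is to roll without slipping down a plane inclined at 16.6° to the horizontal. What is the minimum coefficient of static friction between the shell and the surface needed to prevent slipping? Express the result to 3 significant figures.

μ_min ≈ 0.119

The moment of inertia is (2/3)MR², giving k ≡ I/(MR²) = 2/3.
Along the incline Mg sinθ − f = Ma, and torque about the center fR = Iα = kMR²(a/R) gives f = kMa.
These give a = g sinθ/(1+k) and the required friction f = kMg sinθ/(1+k).
The normal force is N = Mg cosθ, so μ_min = f/N = k tanθ/(1+k).
μ_min = (2/3) × tan16.6° / 1.667 ≈ 0.119.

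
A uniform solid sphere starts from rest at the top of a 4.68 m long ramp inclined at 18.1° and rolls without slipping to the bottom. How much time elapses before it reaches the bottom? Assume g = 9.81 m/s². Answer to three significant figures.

With I = (2/5)MR², the ratio k = I/(MR²) is 0.4.
Newton's second law down the slope: Mg sinθ − f = Ma. The torque equation fR = Iα (with α = a/R) gives f = kMa.
Hence a = g sinθ/(1+k) = 9.81×sin18.1°/1.4 = 2.177 m/s².
With constant a from rest, t = √(2L/a) = √(2·4.68/2.177) ≈ 2.07 s.

t ≈ 2.07 s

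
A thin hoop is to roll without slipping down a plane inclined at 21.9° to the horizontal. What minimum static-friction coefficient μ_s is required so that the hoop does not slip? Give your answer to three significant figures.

For this body I = MR², i.e. k = I/(MR²) = 1.
Translational: Mg sinθ − f = Ma. Rotational about the CM: fR = Iα = kMRa, so f = kMa.
These give a = g sinθ/(1+k) and the required friction f = kMg sinθ/(1+k).
The normal force is N = Mg cosθ, so μ_min = f/N = k tanθ/(1+k).
μ_min = 1 × tan21.9° / 2 ≈ 0.201.

μ_min ≈ 0.201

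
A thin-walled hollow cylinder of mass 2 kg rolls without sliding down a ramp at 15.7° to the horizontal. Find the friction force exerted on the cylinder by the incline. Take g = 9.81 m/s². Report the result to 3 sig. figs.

With I = MR², the ratio k = I/(MR²) is 1.
Along the incline Mg sinθ − f = Ma, and torque about the center fR = Iα = kMR²(a/R) gives f = kMa.
Combining, a = g sinθ/(1+k) and f = kMa = kMg sinθ/(1+k).
f = 1 × 2 × 9.81 × sin15.7° / 2 ≈ 2.65 N.

f ≈ 2.65 N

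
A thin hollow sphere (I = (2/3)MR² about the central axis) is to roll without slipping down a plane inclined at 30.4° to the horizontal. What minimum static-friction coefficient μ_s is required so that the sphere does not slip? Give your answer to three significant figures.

μ_min ≈ 0.235

For this body I = (2/3)MR², i.e. k = I/(MR²) = 2/3.
Translational: Mg sinθ − f = Ma. Rotational about the CM: fR = Iα = kMRa, so f = kMa.
These give a = g sinθ/(1+k) and the required friction f = kMg sinθ/(1+k).
The normal force is N = Mg cosθ, so μ_min = f/N = k tanθ/(1+k).
μ_min = (2/3) × tan30.4° / 1.667 ≈ 0.235.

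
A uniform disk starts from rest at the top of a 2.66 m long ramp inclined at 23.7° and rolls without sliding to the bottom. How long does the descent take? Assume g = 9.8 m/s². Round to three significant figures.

t ≈ 1.42 s

With I = (1/2)MR², the ratio k = I/(MR²) is 0.5.
Along the incline Mg sinθ − f = Ma, and torque about the center fR = Iα = kMR²(a/R) gives f = kMa.
Hence a = g sinθ/(1+k) = 9.8×sin23.7°/1.5 = 2.626 m/s².
Starting from rest, L = ½at², so t = √(2L/a) = √(2×2.66/2.626) ≈ 1.42 s.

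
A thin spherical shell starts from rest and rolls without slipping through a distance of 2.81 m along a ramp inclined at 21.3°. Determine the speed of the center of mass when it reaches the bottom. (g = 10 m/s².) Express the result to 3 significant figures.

v ≈ 3.50 m/s

For this body I = (2/3)MR², i.e. k = I/(MR²) = 2/3.
The rolling condition ω = v/R makes the rotational term ½I(v/R)² = ½kMv², so KE_total = ½(1+k)Mv² = (5/6)Mv².
The vertical drop is h = L sinθ = 2.81 × sin21.3° = 1.021 m.
Setting Mgh = (5/6)Mv² gives v = √(2gh/(1+k)) = √(2·10·1.021/1.667) ≈ 3.50 m/s.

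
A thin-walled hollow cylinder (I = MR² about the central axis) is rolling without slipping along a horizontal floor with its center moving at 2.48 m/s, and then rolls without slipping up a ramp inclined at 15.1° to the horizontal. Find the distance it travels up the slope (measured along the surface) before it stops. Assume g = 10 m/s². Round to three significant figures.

For this body I = MR², i.e. k = I/(MR²) = 1.
Since it rolls without slipping, ω = v/R and KE = ½Mv² + ½Iω² = ½(1+k)Mv² = Mv².
Setting this equal to Mgh gives the vertical rise h = (1+k)v₀²/(2g) = 2×2.48²/(2×10) = 0.615 m.
Along the incline, d = h/sinθ = 0.615/sin15.1° ≈ 2.36 m.

d ≈ 2.36 m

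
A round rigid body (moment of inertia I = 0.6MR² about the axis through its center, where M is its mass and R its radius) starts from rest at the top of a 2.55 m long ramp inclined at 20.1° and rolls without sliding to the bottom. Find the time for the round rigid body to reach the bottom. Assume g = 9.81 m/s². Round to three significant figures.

t ≈ 1.56 s

With I = 0.6MR², the ratio k = I/(MR²) is 0.6.
Along the incline Mg sinθ − f = Ma, and torque about the center fR = Iα = kMR²(a/R) gives f = kMa.
Hence a = g sinθ/(1+k) = 9.81×sin20.1°/1.6 = 2.107 m/s².
With constant a from rest, t = √(2L/a) = √(2·2.55/2.107) ≈ 1.56 s.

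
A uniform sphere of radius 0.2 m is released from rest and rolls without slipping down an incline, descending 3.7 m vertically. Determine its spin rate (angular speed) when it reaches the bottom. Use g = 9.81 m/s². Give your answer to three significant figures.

ω ≈ 36.0 rad/s

For this body I = (2/5)MR², i.e. k = I/(MR²) = 0.4.
Pure rolling means v = ωR; then KE = ½Mv² + ½I(v/R)² = ½(1+k)Mv² = (7/10)Mv².
Energy conservation Mgh = ½(1+k)Mv² gives v = √(2gh/(1+k)) = √(2 × 9.81 × 3.7 / 1.4) = 7.201 m/s.
The angular speed follows from ω = v/R = 7.201/0.2 ≈ 36.0 rad/s.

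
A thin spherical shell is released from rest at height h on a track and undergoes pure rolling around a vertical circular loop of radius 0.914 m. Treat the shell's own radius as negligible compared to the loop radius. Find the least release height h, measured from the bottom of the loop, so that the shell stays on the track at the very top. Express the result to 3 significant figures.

The moment of inertia is (2/3)MR², giving k ≡ I/(MR²) = 2/3.
At the top, contact is just lost when gravity alone supplies the centripetal force: Mg = Mv_top²/r, i.e. v_top² = gr.
With ω = v/R, the kinetic energy at speed v is ½(1+k)Mv² = (5/6)Mv².
Energy conservation from release (height h) to the top (height 2r): Mgh = Mg(2r) + (5/6)M·gr.
Thus h_min = 2r + (1+k)r/2 = r(2 + 1.667/2) = 0.914 × 2.833 ≈ 2.59 m.

h_min ≈ 2.59 m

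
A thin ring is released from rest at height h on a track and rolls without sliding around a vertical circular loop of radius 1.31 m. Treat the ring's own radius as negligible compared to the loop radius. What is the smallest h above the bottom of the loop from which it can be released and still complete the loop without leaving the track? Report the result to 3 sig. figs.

h_min ≈ 3.93 m

The moment of inertia is MR², giving k ≡ I/(MR²) = 1.
At the top of the loop, the minimum-contact condition is Mg = Mv_top²/r, so v_top² = gr.
With ω = v/R, the kinetic energy at speed v is ½(1+k)Mv² = Mv².
Energy conservation from release (height h) to the top (height 2r): Mgh = Mg(2r) + M·gr.
Thus h_min = 2r + (1+k)r/2 = r(2 + 2/2) = 1.31 × 3 ≈ 3.93 m.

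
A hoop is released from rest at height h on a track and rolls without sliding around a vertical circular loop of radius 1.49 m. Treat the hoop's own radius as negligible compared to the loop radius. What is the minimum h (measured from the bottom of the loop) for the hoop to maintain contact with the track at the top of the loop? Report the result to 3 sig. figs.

For this body I = MR², i.e. k = I/(MR²) = 1.
At the top of the loop, the minimum-contact condition is Mg = Mv_top²/r, so v_top² = gr.
With ω = v/R, the kinetic energy at speed v is ½(1+k)Mv² = Mv².
Energy conservation from release (height h) to the top (height 2r): Mgh = Mg(2r) + M·gr.
Thus h_min = 2r + (1+k)r/2 = r(2 + 2/2) = 1.49 × 3 ≈ 4.47 m.

h_min ≈ 4.47 m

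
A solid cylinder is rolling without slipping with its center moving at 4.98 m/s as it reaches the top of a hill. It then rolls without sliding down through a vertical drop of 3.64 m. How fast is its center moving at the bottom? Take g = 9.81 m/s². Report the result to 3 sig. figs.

v ≈ 8.51 m/s

Here I = (1/2)MR², so the shape factor k = I/(MR²) = 0.5.
Rolling without slipping gives ω = v/R, so the total kinetic energy is ½Mv² + ½Iω² = ½(1+k)Mv² = (3/4)Mv².
Energy conservation: (3/4)Mv₀² + Mgh = (3/4)Mv², so v² = v₀² + 2gh/(1+k).
v = √(4.98² + 2×9.81×3.64/1.5) = √72.41 ≈ 8.51 m/s.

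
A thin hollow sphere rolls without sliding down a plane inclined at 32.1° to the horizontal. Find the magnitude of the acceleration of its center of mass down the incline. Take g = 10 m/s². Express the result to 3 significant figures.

With I = (2/3)MR², the ratio k = I/(MR²) is 2/3.
Translational: Mg sinθ − f = Ma. Rotational about the CM: fR = Iα = kMRa, so f = kMa.
Eliminating f: Mg sinθ = (1+k)Ma, so a = g sinθ/(1+k) = 10 × sin32.1° / 1.667 ≈ 3.19 m/s².

a ≈ 3.19 m/s²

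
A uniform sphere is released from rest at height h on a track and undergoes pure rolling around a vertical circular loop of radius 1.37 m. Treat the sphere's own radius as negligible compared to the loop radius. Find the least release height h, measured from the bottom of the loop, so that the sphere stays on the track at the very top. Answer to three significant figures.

h_min ≈ 3.70 m

For this body I = (2/5)MR², i.e. k = I/(MR²) = 0.4.
At the top, contact is just lost when gravity alone supplies the centripetal force: Mg = Mv_top²/r, i.e. v_top² = gr.
With ω = v/R, the kinetic energy at speed v is ½(1+k)Mv² = (7/10)Mv².
Energy conservation from release (height h) to the top (height 2r): Mgh = Mg(2r) + (7/10)M·gr.
Thus h_min = 2r + (1+k)r/2 = r(2 + 1.4/2) = 1.37 × 2.7 ≈ 3.70 m.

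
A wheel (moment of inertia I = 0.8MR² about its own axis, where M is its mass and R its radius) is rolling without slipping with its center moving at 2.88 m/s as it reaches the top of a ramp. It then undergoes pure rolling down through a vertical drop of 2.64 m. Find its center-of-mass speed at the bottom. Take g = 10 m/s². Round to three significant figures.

With I = 0.8MR², the ratio k = I/(MR²) is 0.8.
Pure rolling means v = ωR; then KE = ½Mv² + ½I(v/R)² = ½(1+k)Mv² = (9/10)Mv².
Energy conservation: (9/10)Mv₀² + Mgh = (9/10)Mv², so v² = v₀² + 2gh/(1+k).
v = √(2.88² + 2×10×2.64/1.8) = √37.63 ≈ 6.13 m/s.

v ≈ 6.13 m/s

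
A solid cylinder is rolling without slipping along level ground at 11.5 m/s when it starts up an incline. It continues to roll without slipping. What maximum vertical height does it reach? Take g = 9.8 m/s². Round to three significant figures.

h ≈ 10.1 m

The moment of inertia is (1/2)MR², giving k ≡ I/(MR²) = 0.5.
The rolling condition ω = v/R makes the rotational term ½I(v/R)² = ½kMv², so KE_total = ½(1+k)Mv² = (3/4)Mv².
All of this converts to potential energy at the highest point: (3/4)Mv₀² = Mgh.
Thus h = (1+k)v₀²/(2g) = 1.5 × 11.5² / (2 × 9.8) ≈ 10.1 m.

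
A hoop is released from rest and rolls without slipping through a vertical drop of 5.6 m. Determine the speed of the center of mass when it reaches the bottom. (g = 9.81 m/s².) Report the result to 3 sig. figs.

With I = MR², the ratio k = I/(MR²) is 1.
Rolling without slipping gives ω = v/R, so the total kinetic energy is ½Mv² + ½Iω² = ½(1+k)Mv² = Mv².
Energy conservation: Mgh = Mv², so v = √(2gh/(1+k)) = √(2 × 9.81 × 5.6 / 2) ≈ 7.41 m/s.

v ≈ 7.41 m/s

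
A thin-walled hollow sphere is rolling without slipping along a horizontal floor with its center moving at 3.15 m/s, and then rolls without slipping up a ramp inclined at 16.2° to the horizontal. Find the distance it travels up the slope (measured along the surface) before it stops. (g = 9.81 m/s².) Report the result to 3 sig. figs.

For this body I = (2/3)MR², i.e. k = I/(MR²) = 2/3.
Pure rolling means v = ωR; then KE = ½Mv² + ½I(v/R)² = ½(1+k)Mv² = (5/6)Mv².
Setting this equal to Mgh gives the vertical rise h = (1+k)v₀²/(2g) = 1.667×3.15²/(2×9.81) = 0.8429 m.
The distance along the slope is d = h/sinθ = 0.8429/sin16.2° ≈ 3.02 m.

d ≈ 3.02 m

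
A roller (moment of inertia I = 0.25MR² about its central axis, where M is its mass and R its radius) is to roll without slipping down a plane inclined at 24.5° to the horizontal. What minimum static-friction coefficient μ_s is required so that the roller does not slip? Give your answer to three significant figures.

μ_min ≈ 0.0911

With I = 0.25MR², the ratio k = I/(MR²) is 0.25.
Newton's second law down the slope: Mg sinθ − f = Ma. The torque equation fR = Iα (with α = a/R) gives f = kMa.
These give a = g sinθ/(1+k) and the required friction f = kMg sinθ/(1+k).
The normal force is N = Mg cosθ, so μ_min = f/N = k tanθ/(1+k).
μ_min = 0.25 × tan24.5° / 1.25 ≈ 0.0911.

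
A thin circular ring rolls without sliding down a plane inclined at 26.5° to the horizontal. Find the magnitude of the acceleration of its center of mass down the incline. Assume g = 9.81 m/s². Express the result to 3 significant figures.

a ≈ 2.19 m/s²

Here I = MR², so the shape factor k = I/(MR²) = 1.
Translational: Mg sinθ − f = Ma. Rotational about the CM: fR = Iα = kMRa, so f = kMa.
Eliminating f: Mg sinθ = (1+k)Ma, so a = g sinθ/(1+k) = 9.81 × sin26.5° / 2 ≈ 2.19 m/s².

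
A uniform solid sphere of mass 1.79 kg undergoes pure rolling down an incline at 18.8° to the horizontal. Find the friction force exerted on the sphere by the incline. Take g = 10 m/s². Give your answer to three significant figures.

f ≈ 1.65 N

With I = (2/5)MR², the ratio k = I/(MR²) is 0.4.
Along the incline Mg sinθ − f = Ma, and torque about the center fR = Iα = kMR²(a/R) gives f = kMa.
Combining, a = g sinθ/(1+k) and f = kMa = kMg sinθ/(1+k).
f = 0.4 × 1.79 × 10 × sin18.8° / 1.4 ≈ 1.65 N.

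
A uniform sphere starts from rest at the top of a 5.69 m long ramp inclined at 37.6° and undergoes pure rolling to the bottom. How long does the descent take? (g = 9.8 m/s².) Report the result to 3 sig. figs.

t ≈ 1.63 s

Here I = (2/5)MR², so the shape factor k = I/(MR²) = 0.4.
Translational: Mg sinθ − f = Ma. Rotational about the CM: fR = Iα = kMRa, so f = kMa.
Hence a = g sinθ/(1+k) = 9.8×sin37.6°/1.4 = 4.271 m/s².
With constant a from rest, t = √(2L/a) = √(2·5.69/4.271) ≈ 1.63 s.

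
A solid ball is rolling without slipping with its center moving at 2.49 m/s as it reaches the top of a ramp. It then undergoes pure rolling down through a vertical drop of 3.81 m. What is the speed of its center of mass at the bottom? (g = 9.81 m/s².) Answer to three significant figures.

For this body I = (2/5)MR², i.e. k = I/(MR²) = 0.4.
Rolling without slipping gives ω = v/R, so the total kinetic energy is ½Mv² + ½Iω² = ½(1+k)Mv² = (7/10)Mv².
Conserving energy between top and bottom: (7/10)Mv² = (7/10)Mv₀² + Mgh, hence v² = v₀² + 2gh/(1+k).
v = √(2.49² + 2×9.81×3.81/1.4) = √59.59 ≈ 7.72 m/s.

v ≈ 7.72 m/s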